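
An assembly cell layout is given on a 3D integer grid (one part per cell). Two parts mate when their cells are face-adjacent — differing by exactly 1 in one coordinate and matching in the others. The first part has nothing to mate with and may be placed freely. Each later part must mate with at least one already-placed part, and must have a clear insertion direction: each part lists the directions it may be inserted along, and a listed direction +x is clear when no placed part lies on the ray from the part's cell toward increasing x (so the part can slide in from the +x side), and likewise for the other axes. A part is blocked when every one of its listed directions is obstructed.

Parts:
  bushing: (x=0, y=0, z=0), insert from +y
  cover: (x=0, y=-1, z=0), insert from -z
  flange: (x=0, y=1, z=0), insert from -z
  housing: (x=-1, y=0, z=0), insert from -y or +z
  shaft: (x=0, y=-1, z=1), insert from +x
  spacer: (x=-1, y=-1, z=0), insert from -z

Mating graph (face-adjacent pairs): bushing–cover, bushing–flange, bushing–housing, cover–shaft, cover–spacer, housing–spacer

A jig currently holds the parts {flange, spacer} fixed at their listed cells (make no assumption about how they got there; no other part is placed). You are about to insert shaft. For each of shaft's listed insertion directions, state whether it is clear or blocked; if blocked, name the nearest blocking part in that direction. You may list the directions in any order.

+x: clear

+x: ray from shaft(0, -1, 1) has no placed part ⇒ clear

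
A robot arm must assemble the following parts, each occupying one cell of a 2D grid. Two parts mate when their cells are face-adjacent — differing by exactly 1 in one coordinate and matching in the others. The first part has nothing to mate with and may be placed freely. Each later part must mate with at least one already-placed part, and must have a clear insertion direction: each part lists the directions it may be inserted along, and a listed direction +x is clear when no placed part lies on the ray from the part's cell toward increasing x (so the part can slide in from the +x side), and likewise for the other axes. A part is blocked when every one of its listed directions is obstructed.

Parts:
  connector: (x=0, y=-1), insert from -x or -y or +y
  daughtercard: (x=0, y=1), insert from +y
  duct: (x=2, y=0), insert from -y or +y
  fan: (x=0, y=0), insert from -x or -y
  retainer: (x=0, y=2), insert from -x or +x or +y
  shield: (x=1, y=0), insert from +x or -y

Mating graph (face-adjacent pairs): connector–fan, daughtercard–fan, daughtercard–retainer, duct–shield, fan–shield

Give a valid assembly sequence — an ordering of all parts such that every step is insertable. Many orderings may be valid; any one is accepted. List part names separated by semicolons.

shield; duct; fan; connector; daughtercard; retainer

1. shield@(1, 0) [+x clear] — {shield}
2. duct@(2, 0) [-y clear] — {duct, shield}
3. fan@(0, 0) [-x clear] — {duct, fan, shield}
4. connector@(0, -1) [-x clear] — {connector, duct, fan, shield}
5. daughtercard@(0, 1) [+y clear] — {connector, daughtercard, duct, fan, shield}
6. retainer@(0, 2) [-x clear] — {connector, daughtercard, duct, fan, retainer, shield}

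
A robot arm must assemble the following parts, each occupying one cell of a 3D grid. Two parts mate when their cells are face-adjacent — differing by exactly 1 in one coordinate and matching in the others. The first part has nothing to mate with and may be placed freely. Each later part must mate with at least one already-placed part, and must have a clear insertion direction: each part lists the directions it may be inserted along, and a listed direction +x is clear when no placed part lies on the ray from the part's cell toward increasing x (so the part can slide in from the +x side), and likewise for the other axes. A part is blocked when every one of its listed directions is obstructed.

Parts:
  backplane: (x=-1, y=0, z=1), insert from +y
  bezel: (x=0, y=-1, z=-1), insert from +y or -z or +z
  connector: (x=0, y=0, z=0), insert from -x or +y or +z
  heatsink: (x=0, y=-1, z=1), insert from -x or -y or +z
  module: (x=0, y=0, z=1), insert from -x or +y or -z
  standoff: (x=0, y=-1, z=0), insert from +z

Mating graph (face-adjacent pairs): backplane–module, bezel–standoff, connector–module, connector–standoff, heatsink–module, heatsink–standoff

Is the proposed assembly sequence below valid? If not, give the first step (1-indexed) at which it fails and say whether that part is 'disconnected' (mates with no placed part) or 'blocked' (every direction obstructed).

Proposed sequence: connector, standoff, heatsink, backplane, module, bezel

Invalid at step 4 (disconnected)

1. connector@(0, 0, 0) [-x clear] — {connector}
2. standoff@(0, -1, 0) [+z clear] — {connector, standoff}
3. heatsink@(0, -1, 1) [-x clear] — {connector, heatsink, standoff}
4. backplane@(-1, 0, 1) — no placed neighbour ⇒ disconnected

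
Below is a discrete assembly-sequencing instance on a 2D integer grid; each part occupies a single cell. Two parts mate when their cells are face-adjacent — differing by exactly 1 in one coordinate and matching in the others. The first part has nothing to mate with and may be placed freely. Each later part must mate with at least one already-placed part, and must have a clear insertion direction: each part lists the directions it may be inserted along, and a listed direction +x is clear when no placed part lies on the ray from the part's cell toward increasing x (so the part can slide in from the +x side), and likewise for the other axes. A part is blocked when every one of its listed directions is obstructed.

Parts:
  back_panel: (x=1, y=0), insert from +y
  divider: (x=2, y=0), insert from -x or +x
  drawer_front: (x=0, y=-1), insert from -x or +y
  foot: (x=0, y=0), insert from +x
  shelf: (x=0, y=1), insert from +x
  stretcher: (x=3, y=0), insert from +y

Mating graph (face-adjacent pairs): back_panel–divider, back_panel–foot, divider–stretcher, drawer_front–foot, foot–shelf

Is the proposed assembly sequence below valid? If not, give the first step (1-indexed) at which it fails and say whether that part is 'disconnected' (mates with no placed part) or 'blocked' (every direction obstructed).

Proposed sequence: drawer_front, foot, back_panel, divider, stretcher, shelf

Valid

1. drawer_front@(0, -1) [-x clear] — {drawer_front}
2. foot@(0, 0) [+x clear] — {drawer_front, foot}
3. back_panel@(1, 0) [+y clear] — {back_panel, drawer_front, foot}
4. divider@(2, 0) [+x clear] — {back_panel, divider, drawer_front, foot}
5. stretcher@(3, 0) [+y clear] — {back_panel, divider, drawer_front, foot, stretcher}
6. shelf@(0, 1) [+x clear] — {back_panel, divider, drawer_front, foot, shelf, stretcher}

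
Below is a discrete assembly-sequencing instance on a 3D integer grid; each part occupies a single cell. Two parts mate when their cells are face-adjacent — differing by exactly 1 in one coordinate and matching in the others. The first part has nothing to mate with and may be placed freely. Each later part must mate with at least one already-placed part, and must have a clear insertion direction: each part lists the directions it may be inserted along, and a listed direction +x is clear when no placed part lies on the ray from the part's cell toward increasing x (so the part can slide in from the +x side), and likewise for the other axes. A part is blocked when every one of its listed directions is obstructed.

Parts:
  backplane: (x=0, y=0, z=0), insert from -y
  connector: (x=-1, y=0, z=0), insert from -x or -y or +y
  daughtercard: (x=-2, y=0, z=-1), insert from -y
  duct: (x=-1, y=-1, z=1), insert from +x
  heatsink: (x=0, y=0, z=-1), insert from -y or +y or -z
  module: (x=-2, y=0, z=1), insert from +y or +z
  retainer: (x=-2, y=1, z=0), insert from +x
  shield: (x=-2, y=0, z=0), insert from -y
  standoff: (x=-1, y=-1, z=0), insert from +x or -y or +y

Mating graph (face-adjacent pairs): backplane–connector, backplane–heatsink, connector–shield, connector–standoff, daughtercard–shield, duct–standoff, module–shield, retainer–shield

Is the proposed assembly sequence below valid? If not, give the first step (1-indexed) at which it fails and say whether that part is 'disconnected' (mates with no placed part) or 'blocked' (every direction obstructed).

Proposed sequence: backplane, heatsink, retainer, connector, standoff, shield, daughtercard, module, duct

1. backplane@(0, 0, 0) [-y clear] — {backplane}
2. heatsink@(0, 0, -1) [-y clear] — {backplane, heatsink}
3. retainer@(-2, 1, 0) — no placed neighbour ⇒ disconnected

Invalid at step 3 (disconnected)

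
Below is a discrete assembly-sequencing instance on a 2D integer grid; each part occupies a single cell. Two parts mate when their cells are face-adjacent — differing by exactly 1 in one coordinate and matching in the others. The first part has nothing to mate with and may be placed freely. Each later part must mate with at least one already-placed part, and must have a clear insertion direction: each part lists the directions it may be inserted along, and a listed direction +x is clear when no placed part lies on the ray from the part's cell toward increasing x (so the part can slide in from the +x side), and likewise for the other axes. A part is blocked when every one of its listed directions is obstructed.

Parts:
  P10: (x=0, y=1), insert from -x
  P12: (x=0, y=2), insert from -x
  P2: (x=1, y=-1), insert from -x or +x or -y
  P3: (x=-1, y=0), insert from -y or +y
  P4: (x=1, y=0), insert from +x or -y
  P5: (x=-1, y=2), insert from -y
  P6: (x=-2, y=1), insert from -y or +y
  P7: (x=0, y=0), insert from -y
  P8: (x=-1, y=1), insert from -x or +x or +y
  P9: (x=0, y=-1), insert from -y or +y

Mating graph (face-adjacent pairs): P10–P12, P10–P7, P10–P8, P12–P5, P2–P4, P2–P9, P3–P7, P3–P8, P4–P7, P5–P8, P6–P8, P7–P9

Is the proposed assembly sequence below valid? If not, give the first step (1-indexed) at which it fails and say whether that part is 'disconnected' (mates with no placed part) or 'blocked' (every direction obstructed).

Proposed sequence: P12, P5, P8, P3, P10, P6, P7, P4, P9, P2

1. P12@(0, 2) [-x clear] — {P12}
2. P5@(-1, 2) [-y clear] — {P12, P5}
3. P8@(-1, 1) [-x clear] — {P12, P5, P8}
4. P3@(-1, 0) [-y clear] — {P12, P3, P5, P8}
5. P10@(0, 1) — -x all obstructed ⇒ blocked

Invalid at step 5 (blocked)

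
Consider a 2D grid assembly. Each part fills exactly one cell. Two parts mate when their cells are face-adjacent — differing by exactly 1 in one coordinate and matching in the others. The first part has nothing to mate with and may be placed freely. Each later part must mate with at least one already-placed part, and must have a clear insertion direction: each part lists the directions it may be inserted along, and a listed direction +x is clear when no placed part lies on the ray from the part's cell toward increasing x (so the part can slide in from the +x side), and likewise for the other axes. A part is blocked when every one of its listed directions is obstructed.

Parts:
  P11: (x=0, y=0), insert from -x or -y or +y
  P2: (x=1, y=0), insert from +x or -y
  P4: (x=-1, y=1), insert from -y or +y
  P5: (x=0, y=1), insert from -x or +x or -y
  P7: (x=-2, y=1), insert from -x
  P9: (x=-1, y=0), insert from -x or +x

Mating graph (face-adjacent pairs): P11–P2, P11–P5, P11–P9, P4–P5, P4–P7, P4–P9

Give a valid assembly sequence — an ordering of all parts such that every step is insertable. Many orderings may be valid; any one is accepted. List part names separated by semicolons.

1. P2@(1, 0) [+x clear] — {P2}
2. P11@(0, 0) [-x clear] — {P11, P2}
3. P5@(0, 1) [-x clear] — {P11, P2, P5}
4. P9@(-1, 0) [-x clear] — {P11, P2, P5, P9}
5. P4@(-1, 1) [+y clear] — {P11, P2, P4, P5, P9}
6. P7@(-2, 1) [-x clear] — {P11, P2, P4, P5, P7, P9}

P2; P11; P5; P9; P4; P7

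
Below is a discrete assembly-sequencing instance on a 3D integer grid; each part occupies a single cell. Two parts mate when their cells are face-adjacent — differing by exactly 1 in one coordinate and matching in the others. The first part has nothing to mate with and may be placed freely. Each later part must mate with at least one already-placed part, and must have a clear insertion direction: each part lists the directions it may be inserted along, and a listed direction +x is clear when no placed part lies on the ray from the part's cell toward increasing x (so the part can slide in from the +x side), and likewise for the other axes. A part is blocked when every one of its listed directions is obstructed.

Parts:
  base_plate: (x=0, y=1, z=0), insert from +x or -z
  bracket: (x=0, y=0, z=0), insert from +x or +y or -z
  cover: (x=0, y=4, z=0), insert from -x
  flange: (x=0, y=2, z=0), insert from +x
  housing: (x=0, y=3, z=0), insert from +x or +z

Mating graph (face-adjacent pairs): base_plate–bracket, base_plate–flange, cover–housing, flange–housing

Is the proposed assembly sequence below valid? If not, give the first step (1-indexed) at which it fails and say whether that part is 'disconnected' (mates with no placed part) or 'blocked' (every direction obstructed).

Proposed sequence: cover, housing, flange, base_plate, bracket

1. cover@(0, 4, 0) [-x clear] — {cover}
2. housing@(0, 3, 0) [+x clear] — {cover, housing}
3. flange@(0, 2, 0) [+x clear] — {cover, flange, housing}
4. base_plate@(0, 1, 0) [+x clear] — {base_plate, cover, flange, housing}
5. bracket@(0, 0, 0) [+x clear] — {base_plate, bracket, cover, flange, housing}

Valid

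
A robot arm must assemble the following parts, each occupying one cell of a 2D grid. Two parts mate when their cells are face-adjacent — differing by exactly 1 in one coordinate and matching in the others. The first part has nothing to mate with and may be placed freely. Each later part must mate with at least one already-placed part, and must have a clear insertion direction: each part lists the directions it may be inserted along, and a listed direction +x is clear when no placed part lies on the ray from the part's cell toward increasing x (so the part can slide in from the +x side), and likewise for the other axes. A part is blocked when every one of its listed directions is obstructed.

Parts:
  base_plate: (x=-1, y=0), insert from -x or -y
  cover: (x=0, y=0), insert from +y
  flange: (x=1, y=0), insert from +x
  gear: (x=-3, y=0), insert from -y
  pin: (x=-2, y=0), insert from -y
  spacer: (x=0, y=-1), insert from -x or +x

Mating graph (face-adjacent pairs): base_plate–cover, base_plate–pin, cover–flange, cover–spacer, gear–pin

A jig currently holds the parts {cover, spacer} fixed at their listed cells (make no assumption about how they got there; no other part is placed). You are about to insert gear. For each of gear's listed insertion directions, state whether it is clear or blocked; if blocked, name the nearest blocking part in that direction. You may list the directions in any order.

-y: ray from gear(-3, 0) has no placed part ⇒ clear

-y: clear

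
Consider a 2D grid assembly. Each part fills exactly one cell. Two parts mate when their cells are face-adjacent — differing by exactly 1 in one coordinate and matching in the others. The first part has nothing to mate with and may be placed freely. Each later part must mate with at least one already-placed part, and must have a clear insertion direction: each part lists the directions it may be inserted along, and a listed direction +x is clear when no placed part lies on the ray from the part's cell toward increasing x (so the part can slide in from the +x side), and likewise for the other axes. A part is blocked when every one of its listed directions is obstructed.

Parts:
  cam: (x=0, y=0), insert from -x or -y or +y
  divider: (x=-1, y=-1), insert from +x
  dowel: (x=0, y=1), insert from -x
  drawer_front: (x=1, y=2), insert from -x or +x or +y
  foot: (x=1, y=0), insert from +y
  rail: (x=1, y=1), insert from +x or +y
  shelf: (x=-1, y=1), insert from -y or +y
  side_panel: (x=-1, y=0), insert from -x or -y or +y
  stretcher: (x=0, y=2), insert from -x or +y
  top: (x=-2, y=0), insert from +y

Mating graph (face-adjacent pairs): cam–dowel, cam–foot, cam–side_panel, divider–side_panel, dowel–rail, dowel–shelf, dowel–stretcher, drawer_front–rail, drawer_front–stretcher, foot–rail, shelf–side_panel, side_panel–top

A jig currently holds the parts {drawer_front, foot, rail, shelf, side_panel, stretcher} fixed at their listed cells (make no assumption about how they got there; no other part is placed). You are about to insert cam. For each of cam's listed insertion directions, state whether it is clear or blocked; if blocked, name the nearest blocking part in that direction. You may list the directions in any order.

-x: nearest on ray is side_panel@(-1, 0) ⇒ blocked
-y: ray from cam(0, 0) has no placed part ⇒ clear
+y: nearest on ray is stretcher@(0, 2) ⇒ blocked

+y: blocked by stretcher; -x: blocked by side_panel; -y: clear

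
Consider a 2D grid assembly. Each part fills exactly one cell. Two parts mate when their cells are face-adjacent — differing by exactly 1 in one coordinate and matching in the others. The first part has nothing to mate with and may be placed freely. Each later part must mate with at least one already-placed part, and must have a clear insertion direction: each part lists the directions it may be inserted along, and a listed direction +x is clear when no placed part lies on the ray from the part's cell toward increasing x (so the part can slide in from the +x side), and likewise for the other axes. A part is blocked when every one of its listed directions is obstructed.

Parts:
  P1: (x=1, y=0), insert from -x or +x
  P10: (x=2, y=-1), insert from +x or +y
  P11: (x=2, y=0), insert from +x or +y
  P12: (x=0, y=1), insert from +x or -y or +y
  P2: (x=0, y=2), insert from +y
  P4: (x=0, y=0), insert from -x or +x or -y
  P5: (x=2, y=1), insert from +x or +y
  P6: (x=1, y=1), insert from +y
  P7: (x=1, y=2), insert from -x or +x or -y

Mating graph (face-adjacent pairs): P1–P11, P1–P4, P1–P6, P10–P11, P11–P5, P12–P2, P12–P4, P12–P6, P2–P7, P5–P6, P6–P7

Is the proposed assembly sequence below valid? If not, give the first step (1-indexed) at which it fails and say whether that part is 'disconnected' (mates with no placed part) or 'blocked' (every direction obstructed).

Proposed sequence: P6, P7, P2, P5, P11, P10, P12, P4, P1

Invalid at step 9 (blocked)

1. P6@(1, 1) [+y clear] — {P6}
2. P7@(1, 2) [-x clear] — {P6, P7}
3. P2@(0, 2) [+y clear] — {P2, P6, P7}
4. P5@(2, 1) [+x clear] — {P2, P5, P6, P7}
5. P11@(2, 0) [+x clear] — {P11, P2, P5, P6, P7}
6. P10@(2, -1) [+x clear] — {P10, P11, P2, P5, P6, P7}
7. P12@(0, 1) [-y clear] — {P10, P11, P12, P2, P5, P6, P7}
8. P4@(0, 0) [-x clear] — {P10, P11, P12, P2, P4, P5, P6, P7}
9. P1@(1, 0) — -x/+x all obstructed ⇒ blocked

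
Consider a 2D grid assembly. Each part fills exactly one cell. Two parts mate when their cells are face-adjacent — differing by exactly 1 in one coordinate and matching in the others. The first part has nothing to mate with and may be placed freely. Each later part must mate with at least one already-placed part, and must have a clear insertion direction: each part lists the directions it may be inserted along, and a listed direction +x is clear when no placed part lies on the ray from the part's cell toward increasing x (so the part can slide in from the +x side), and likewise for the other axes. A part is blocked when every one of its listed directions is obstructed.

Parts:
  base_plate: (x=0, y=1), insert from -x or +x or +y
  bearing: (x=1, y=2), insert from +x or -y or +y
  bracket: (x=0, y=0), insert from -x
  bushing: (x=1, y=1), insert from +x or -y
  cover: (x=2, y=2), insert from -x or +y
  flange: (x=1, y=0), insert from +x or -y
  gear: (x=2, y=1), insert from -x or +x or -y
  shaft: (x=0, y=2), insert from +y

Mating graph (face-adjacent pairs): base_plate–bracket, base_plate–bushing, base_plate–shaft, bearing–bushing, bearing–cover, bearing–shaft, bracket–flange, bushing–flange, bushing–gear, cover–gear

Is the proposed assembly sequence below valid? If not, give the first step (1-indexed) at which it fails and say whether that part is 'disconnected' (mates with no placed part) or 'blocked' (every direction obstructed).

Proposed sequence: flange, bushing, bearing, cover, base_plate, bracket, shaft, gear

1. flange@(1, 0) [+x clear] — {flange}
2. bushing@(1, 1) [+x clear] — {bushing, flange}
3. bearing@(1, 2) [+x clear] — {bearing, bushing, flange}
4. cover@(2, 2) [+y clear] — {bearing, bushing, cover, flange}
5. base_plate@(0, 1) [-x clear] — {base_plate, bearing, bushing, cover, flange}
6. bracket@(0, 0) [-x clear] — {base_plate, bearing, bracket, bushing, cover, flange}
7. shaft@(0, 2) [+y clear] — {base_plate, bearing, bracket, bushing, cover, flange, shaft}
8. gear@(2, 1) [+x clear] — {base_plate, bearing, bracket, bushing, cover, flange, gear, shaft}

Valid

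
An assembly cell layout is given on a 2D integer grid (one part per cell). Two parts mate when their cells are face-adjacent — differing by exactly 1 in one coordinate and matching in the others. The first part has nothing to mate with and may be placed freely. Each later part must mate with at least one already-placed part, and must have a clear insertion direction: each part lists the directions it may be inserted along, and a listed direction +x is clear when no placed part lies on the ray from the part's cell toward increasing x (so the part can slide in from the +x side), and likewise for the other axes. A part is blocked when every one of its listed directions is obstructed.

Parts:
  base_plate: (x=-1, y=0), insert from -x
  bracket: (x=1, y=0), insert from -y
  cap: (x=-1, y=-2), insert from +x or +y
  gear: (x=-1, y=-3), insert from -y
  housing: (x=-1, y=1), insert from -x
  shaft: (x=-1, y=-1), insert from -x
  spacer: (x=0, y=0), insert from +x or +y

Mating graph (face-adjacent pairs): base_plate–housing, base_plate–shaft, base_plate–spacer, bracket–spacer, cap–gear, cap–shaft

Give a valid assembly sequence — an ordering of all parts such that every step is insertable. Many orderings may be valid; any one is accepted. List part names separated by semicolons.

1. bracket@(1, 0) [-y clear] — {bracket}
2. spacer@(0, 0) [+y clear] — {bracket, spacer}
3. base_plate@(-1, 0) [-x clear] — {base_plate, bracket, spacer}
4. housing@(-1, 1) [-x clear] — {base_plate, bracket, housing, spacer}
5. shaft@(-1, -1) [-x clear] — {base_plate, bracket, housing, shaft, spacer}
6. cap@(-1, -2) [+x clear] — {base_plate, bracket, cap, housing, shaft, spacer}
7. gear@(-1, -3) [-y clear] — {base_plate, bracket, cap, gear, housing, shaft, spacer}

bracket; spacer; base_plate; housing; shaft; cap; gear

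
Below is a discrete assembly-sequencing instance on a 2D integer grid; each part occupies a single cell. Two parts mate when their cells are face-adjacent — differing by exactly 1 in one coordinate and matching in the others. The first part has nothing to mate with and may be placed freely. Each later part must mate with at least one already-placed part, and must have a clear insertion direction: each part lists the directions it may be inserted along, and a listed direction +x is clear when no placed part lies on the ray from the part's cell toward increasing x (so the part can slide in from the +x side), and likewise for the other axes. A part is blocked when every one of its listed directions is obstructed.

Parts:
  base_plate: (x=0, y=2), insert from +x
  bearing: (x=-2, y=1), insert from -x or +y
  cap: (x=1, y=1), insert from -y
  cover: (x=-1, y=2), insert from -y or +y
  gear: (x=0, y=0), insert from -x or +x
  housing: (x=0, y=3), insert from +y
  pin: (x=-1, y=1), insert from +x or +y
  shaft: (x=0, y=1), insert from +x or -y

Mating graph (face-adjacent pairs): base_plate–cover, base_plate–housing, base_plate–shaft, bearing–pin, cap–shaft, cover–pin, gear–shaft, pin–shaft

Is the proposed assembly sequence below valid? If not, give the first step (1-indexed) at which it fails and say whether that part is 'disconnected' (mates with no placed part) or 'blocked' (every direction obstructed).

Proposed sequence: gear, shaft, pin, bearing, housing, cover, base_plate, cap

1. gear@(0, 0) [-x clear] — {gear}
2. shaft@(0, 1) [+x clear] — {gear, shaft}
3. pin@(-1, 1) [+y clear] — {gear, pin, shaft}
4. bearing@(-2, 1) [-x clear] — {bearing, gear, pin, shaft}
5. housing@(0, 3) — no placed neighbour ⇒ disconnected

Invalid at step 5 (disconnected)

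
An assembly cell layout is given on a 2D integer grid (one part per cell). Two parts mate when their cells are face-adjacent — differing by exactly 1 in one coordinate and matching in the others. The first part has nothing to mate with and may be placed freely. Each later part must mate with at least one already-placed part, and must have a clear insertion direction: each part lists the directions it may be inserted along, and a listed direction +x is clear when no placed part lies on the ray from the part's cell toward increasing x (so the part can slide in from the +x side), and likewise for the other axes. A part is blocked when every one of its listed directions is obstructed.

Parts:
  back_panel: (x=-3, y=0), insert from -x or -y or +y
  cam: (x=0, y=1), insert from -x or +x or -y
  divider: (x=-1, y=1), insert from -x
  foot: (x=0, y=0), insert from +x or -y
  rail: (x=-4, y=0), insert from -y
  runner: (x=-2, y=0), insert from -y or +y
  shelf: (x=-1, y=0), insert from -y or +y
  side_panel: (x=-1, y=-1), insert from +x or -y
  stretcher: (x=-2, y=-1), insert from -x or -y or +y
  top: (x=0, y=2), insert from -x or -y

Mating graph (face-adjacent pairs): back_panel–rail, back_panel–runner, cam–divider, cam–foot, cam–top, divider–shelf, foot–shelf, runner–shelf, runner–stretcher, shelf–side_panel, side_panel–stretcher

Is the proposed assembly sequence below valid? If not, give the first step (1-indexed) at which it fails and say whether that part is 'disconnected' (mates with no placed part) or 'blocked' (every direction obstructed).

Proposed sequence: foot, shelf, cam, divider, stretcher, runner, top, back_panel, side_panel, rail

Invalid at step 5 (disconnected)

1. foot@(0, 0) [+x clear] — {foot}
2. shelf@(-1, 0) [-y clear] — {foot, shelf}
3. cam@(0, 1) [-x clear] — {cam, foot, shelf}
4. divider@(-1, 1) [-x clear] — {cam, divider, foot, shelf}
5. stretcher@(-2, -1) — no placed neighbour ⇒ disconnected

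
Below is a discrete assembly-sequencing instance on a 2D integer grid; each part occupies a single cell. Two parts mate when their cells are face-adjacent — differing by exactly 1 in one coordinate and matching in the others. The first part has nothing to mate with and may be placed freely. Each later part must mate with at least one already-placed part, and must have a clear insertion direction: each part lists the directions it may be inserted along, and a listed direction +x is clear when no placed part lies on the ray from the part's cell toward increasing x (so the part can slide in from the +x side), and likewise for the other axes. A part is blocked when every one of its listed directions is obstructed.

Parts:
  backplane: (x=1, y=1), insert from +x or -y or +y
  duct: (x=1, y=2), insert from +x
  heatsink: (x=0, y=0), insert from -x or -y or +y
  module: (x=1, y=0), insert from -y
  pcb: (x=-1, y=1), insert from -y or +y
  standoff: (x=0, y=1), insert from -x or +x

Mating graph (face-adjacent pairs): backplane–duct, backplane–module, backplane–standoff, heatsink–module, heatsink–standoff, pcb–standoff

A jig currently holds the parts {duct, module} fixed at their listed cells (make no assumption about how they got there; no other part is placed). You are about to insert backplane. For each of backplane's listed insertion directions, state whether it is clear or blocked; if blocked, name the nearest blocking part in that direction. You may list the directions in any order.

+x: ray from backplane(1, 1) has no placed part ⇒ clear
-y: nearest on ray is module@(1, 0) ⇒ blocked
+y: nearest on ray is duct@(1, 2) ⇒ blocked

+x: clear; +y: blocked by duct; -y: blocked by module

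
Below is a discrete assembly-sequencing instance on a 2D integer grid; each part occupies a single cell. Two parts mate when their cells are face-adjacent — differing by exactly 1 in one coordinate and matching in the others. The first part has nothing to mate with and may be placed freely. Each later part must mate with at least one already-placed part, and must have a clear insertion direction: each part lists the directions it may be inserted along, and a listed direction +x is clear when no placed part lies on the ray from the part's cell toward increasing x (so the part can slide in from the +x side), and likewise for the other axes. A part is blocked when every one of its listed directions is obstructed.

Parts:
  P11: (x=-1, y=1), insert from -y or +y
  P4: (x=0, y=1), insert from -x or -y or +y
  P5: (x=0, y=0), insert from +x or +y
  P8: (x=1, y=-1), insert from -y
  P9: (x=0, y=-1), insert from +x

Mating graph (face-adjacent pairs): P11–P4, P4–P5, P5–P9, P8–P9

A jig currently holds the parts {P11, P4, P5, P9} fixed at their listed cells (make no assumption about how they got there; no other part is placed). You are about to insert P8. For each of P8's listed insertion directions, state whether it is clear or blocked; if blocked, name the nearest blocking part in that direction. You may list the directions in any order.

-y: clear

-y: ray from P8(1, -1) has no placed part ⇒ clear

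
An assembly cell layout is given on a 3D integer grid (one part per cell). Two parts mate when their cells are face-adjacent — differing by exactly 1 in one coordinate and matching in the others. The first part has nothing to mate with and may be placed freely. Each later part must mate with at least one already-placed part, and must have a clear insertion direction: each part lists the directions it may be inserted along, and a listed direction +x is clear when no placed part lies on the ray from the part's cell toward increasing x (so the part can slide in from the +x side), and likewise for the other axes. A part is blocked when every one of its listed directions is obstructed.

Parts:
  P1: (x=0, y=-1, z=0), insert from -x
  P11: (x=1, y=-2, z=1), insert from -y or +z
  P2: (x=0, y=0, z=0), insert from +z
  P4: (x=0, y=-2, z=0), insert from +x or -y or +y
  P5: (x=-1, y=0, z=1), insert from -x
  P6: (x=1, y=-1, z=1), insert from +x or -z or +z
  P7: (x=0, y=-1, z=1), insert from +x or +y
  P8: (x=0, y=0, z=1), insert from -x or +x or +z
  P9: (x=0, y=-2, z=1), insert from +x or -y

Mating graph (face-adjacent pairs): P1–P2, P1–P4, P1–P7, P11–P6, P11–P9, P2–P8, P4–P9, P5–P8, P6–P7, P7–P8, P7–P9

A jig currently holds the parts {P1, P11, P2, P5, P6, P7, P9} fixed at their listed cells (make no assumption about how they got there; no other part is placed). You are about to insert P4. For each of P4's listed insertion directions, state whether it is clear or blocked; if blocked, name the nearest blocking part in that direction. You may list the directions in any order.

+x: clear; +y: blocked by P1; -y: clear

+x: ray from P4(0, -2, 0) has no placed part ⇒ clear
-y: ray from P4(0, -2, 0) has no placed part ⇒ clear
+y: nearest on ray is P1@(0, -1, 0) ⇒ blocked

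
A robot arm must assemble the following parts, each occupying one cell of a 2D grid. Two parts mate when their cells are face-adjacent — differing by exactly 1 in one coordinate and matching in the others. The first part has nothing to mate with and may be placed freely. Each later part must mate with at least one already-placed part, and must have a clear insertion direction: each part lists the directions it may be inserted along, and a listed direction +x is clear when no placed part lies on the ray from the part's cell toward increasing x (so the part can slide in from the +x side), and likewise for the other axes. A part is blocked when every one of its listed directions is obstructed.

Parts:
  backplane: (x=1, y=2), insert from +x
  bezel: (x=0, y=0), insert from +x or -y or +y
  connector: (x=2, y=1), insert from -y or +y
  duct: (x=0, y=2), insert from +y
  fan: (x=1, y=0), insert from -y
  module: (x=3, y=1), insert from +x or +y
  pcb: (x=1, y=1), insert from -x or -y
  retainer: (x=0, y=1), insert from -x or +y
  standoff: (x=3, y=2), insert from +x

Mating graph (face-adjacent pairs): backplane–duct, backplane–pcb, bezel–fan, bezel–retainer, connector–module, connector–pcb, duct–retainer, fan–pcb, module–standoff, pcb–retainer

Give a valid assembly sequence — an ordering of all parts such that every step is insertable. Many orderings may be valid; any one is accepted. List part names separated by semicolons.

1. fan@(1, 0) [-y clear] — {fan}
2. pcb@(1, 1) [-x clear] — {fan, pcb}
3. retainer@(0, 1) [-x clear] — {fan, pcb, retainer}
4. duct@(0, 2) [+y clear] — {duct, fan, pcb, retainer}
5. backplane@(1, 2) [+x clear] — {backplane, duct, fan, pcb, retainer}
6. connector@(2, 1) [-y clear] — {backplane, connector, duct, fan, pcb, retainer}
7. module@(3, 1) [+x clear] — {backplane, connector, duct, fan, module, pcb, retainer}
8. standoff@(3, 2) [+x clear] — {backplane, connector, duct, fan, module, pcb, retainer, standoff}
9. bezel@(0, 0) [-y clear] — {backplane, bezel, connector, duct, fan, module, pcb, retainer, standoff}

fan; pcb; retainer; duct; backplane; connector; module; standoff; bezel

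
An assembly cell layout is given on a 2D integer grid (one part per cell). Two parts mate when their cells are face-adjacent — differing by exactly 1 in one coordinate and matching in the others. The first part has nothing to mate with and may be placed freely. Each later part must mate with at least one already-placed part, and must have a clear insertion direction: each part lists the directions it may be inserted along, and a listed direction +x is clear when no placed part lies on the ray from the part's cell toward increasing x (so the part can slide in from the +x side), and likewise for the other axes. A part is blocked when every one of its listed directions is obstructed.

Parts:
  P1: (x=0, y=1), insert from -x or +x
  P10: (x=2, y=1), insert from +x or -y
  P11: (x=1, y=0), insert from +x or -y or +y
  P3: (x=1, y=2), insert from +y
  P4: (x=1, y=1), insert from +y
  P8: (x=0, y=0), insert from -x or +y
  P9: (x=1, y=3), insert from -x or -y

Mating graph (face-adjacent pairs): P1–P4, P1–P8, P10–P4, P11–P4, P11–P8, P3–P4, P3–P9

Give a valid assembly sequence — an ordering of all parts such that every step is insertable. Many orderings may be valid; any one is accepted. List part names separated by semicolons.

1. P10@(2, 1) [+x clear] — {P10}
2. P4@(1, 1) [+y clear] — {P10, P4}
3. P11@(1, 0) [+x clear] — {P10, P11, P4}
4. P3@(1, 2) [+y clear] — {P10, P11, P3, P4}
5. P9@(1, 3) [-x clear] — {P10, P11, P3, P4, P9}
6. P1@(0, 1) [-x clear] — {P1, P10, P11, P3, P4, P9}
7. P8@(0, 0) [-x clear] — {P1, P10, P11, P3, P4, P8, P9}

P10; P4; P11; P3; P9; P1; P8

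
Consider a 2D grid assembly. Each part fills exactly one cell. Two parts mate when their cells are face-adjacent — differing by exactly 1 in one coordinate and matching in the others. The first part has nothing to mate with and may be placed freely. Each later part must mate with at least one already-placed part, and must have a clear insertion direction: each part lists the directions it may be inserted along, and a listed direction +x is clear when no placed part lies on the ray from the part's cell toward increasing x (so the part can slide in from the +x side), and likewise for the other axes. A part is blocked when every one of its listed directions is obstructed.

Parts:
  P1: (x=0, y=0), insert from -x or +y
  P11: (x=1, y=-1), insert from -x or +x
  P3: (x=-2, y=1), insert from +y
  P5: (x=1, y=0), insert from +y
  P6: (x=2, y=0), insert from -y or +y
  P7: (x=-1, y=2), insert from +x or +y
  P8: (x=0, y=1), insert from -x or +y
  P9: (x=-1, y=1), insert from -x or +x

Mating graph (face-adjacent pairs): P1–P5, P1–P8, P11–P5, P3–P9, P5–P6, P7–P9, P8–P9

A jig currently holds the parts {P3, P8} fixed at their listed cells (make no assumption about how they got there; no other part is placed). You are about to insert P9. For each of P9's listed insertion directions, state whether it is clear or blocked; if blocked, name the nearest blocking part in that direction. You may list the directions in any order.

-x: nearest on ray is P3@(-2, 1) ⇒ blocked
+x: nearest on ray is P8@(0, 1) ⇒ blocked

+x: blocked by P8; -x: blocked by P3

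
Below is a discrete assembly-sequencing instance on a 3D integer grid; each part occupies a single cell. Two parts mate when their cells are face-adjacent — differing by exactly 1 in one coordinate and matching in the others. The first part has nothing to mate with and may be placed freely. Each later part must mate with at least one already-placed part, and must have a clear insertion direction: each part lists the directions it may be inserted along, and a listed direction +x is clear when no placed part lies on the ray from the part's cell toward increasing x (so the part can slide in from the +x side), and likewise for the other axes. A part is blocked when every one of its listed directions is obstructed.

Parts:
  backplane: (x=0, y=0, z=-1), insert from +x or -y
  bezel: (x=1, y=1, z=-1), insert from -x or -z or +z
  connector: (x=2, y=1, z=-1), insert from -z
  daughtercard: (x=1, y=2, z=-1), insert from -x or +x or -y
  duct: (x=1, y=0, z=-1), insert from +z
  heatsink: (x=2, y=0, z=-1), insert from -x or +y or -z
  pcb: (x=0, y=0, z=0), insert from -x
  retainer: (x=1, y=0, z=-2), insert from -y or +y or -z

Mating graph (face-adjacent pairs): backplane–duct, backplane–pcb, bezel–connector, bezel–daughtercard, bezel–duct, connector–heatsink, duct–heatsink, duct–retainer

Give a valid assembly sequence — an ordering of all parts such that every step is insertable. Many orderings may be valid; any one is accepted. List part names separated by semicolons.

pcb; backplane; duct; retainer; heatsink; connector; bezel; daughtercard

1. pcb@(0, 0, 0) [-x clear] — {pcb}
2. backplane@(0, 0, -1) [+x clear] — {backplane, pcb}
3. duct@(1, 0, -1) [+z clear] — {backplane, duct, pcb}
4. retainer@(1, 0, -2) [-y clear] — {backplane, duct, pcb, retainer}
5. heatsink@(2, 0, -1) [+y clear] — {backplane, duct, heatsink, pcb, retainer}
6. connector@(2, 1, -1) [-z clear] — {backplane, connector, duct, heatsink, pcb, retainer}
7. bezel@(1, 1, -1) [-x clear] — {backplane, bezel, connector, duct, heatsink, pcb, retainer}
8. daughtercard@(1, 2, -1) [-x clear] — {backplane, bezel, connector, daughtercard, duct, heatsink, pcb, retainer}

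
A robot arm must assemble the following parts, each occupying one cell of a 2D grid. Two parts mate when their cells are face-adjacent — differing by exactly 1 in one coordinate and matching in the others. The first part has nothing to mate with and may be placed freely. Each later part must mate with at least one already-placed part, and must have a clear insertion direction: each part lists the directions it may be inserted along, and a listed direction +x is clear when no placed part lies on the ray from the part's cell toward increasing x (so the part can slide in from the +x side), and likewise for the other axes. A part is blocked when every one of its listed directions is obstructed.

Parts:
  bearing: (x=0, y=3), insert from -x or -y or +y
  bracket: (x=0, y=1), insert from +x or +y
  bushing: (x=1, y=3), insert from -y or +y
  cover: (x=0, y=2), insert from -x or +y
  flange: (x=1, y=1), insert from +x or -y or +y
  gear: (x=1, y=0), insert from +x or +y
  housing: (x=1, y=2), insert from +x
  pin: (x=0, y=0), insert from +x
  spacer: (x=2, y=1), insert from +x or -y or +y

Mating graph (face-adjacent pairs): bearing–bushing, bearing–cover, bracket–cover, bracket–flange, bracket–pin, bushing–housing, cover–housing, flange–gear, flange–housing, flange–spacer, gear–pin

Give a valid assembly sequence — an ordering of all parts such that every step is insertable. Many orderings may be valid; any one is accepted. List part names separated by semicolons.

bearing; cover; bushing; bracket; flange; spacer; pin; gear; housing

1. bearing@(0, 3) [-x clear] — {bearing}
2. cover@(0, 2) [-x clear] — {bearing, cover}
3. bushing@(1, 3) [-y clear] — {bearing, bushing, cover}
4. bracket@(0, 1) [+x clear] — {bearing, bracket, bushing, cover}
5. flange@(1, 1) [+x clear] — {bearing, bracket, bushing, cover, flange}
6. spacer@(2, 1) [+x clear] — {bearing, bracket, bushing, cover, flange, spacer}
7. pin@(0, 0) [+x clear] — {bearing, bracket, bushing, cover, flange, pin, spacer}
8. gear@(1, 0) [+x clear] — {bearing, bracket, bushing, cover, flange, gear, pin, spacer}
9. housing@(1, 2) [+x clear] — {bearing, bracket, bushing, cover, flange, gear, housing, pin, spacer}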